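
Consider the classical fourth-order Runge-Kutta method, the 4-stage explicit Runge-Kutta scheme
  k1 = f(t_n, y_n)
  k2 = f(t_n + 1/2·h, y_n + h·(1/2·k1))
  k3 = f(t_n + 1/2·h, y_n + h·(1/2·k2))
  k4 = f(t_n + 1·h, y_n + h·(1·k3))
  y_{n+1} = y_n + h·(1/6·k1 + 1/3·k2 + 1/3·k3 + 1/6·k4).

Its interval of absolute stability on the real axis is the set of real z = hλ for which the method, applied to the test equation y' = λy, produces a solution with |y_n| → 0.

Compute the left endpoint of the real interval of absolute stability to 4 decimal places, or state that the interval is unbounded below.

Test eqn y'=λy, z=hλ:
  order 4, 4-stage ⇒ R(z)=1+z+z^2/2+z^3/6+z^4/24
  (e.g. R(-0.99)=0.37836, |R|=0.37836)

Solve |R(x)|<1 on ℝ⁻.
x=-0.99: |R|=0.3784
|R(-2.25)|=0.4507 |R(-1.51)|=0.2728 |R(-0.82)|=0.4431
Bisect:
  x_lo=-3.3434 |R|=2.2233  x_hi=-0.3874 |R|=0.6789
  mid=-1.86541 |R|=0.29713 →hi
  mid=-2.60442 |R|=0.75983 →hi
  mid=-2.97392 |R|=1.32368 →lo
  mid=-2.78917 |R|=1.00586 →lo
  mid=-2.69679 |R|=0.87456 →hi
  mid=-2.74298 |R|=0.93806 →hi
  mid=-2.76607 |R|=0.97141 →hi
  mid=-2.77762 |R|=0.98849 →hi
  ...
  [-2.78538,-2.78520] ⇒ x*=-2.7853
Interval (-2.7853, 0).

left endpoint -2.7853.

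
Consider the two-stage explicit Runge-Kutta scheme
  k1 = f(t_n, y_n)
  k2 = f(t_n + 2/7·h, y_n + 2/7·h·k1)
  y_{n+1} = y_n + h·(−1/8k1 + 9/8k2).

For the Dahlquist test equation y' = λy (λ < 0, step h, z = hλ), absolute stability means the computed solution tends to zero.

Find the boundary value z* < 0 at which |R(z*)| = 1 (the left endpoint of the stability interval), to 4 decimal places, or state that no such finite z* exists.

Set f=λy, z=hλ:
  k1=λy_n ⇒ h·k1=z·y_n;  k2=λ(1+2/7z)y_n ⇒ h·k2=z(1+2/7z)y_n
  y_{n+1}/y_n = 1 − 1/8z + 9/8z(1+2/7z) = 1 + z + 9/28z²
  R(z) = 1 + z + 9/28z².

Solve |R(x)|<1 on ℝ⁻.
x=-0.52: |R|=0.5669
R=1: x+9/28x²=0 ⇒ x=−28/9=-3.1111; min R=1−1/(4·9/28)=0.2222>−1
Confirm numerically:
  x=-2.600: |R|=0.57286 <1
  x=-2.061: |R|=0.30434 <1
  x=-1.634: |R|=0.22420 <1
  x=-3.711: |R|=1.71556 >1
  x=-3.484: |R|=1.41758 >1
So |R|<1 on (-3.1111, 0).

left endpoint -3.1111.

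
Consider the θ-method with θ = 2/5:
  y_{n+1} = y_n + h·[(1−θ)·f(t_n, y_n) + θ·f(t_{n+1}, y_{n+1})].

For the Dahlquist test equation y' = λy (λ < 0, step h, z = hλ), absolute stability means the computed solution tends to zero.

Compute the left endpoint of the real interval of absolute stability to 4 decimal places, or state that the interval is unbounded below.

Test eqn y'=λy, z=hλ:
  y_{n+1} = y_n + z·[3/5·y_n + 2/5·y_{n+1}] ⇒ (1 − 2/5z)y_{n+1} = (1 + 3/5z)y_n
  Hence R(z) = (1 + 3/5z)/(1 − 2/5z).

Need |R(x)|<1, x<0.
x=-0.6: |R|=0.5161
R=−1: 1+3/5x = −1+2/5x ⇒ -1/5x=2 ⇒ x=2/(-1/5)=-10.0000
Confirm numerically:
  x=-9.657: |R|=0.98589 <1
  x=-7.348: |R|=0.86535 <1
  x=-6.657: |R|=0.81746 <1
  x=-4.436: |R|=0.59890 <1
  x=-10.281: |R|=1.01099 >1
  x=-10.180: |R|=1.00710 >1
  x=-10.150: |R|=1.00593 >1
So |R|<1 on (-10.0000, 0).

left endpoint -10.0000.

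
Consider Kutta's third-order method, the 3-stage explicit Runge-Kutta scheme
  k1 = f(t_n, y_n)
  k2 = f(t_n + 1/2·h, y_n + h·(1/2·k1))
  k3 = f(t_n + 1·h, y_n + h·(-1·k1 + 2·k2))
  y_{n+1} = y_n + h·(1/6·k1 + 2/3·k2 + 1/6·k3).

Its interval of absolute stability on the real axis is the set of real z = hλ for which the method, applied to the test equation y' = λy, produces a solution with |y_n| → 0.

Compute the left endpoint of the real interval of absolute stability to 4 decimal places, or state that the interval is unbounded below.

z* = -2.5127.

Set f=λy, z=hλ:
  order 3, 3-stage ⇒ R(z)=1+z+z^2/2+z^3/6
  (e.g. R(-1.12)=0.27305, |R|=0.27305)

Need |R(x)|<1, x<0.
x=-1.12: |R|=0.2730
|R(-2.7)|=1.3355 |R(-2.61)|=1.1672 |R(-1.96)|=0.2941
Bisect:
  x_lo=-3.3138 |R|=2.8880  x_hi=-0.1558 |R|=0.8557
  mid=-1.73476 |R|=0.10016 →hi
  mid=-2.52426 |R|=1.01903 →lo
  mid=-2.12951 |R|=0.47159 →hi
  mid=-2.32689 |R|=0.71947 →hi
  mid=-2.42557 |R|=0.86231 →hi
  mid=-2.47492 |R|=0.93887 →hi
  mid=-2.49959 |R|=0.97850 →hi
  ...
  [-2.51289,-2.51269] ⇒ x*=-2.5127
Stable set (-2.5127, 0).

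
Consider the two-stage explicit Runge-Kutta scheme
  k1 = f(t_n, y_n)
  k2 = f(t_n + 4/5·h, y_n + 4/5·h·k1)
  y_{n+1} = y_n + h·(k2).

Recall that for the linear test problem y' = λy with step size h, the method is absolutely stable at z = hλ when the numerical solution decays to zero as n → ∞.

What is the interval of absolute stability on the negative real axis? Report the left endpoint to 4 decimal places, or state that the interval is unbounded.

With y'=λy (z=hλ):
  k1=λy_n ⇒ h·k1=z·y_n;  k2=λ(1+4/5z)y_n ⇒ h·k2=z(1+4/5z)y_n
  y_{n+1}/y_n = 1 + z(1+4/5z) = 1 + z + 4/5z²
  Hence R(z) = 1 + z + 4/5z².

Find x<0 with |R(x)|<1.
x=-1.67: |R|=1.5611
R=1: x+4/5x²=0 ⇒ x=−5/4=-1.2500; min R=1−1/(4·4/5)=0.6875>−1
Confirm numerically:
  x=-1.033: |R|=0.82067 <1
  x=-1.032: |R|=0.82002 <1
  x=-0.955: |R|=0.77462 <1
  x=-0.642: |R|=0.68773 <1
  x=-1.846: |R|=1.88017 >1
  x=-1.408: |R|=1.17797 >1
  x=-1.369: |R|=1.13033 >1
Interval (-1.2500, 0).

(-1.2500, 0).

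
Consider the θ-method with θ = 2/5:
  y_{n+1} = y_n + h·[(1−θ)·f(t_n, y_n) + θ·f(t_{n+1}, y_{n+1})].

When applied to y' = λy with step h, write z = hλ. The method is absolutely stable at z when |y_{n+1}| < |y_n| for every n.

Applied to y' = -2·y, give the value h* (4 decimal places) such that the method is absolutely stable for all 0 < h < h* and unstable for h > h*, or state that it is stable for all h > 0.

With y'=λy (z=hλ):
  y_{n+1} = y_n + z·[3/5·y_n + 2/5·y_{n+1}] ⇒ (1 − 2/5z)y_{n+1} = (1 + 3/5z)y_n
  Hence R(z) = (1 + 3/5z)/(1 − 2/5z).

Boundary: |R(x)|=1, x<0.
x=-1.03: |R|=0.2705
R=−1: 1+3/5x = −1+2/5x ⇒ -1/5x=2 ⇒ x=2/(-1/5)=-10.0000
Confirm numerically:
  x=-9.521: |R|=0.98008 <1
  x=-7.636: |R|=0.88339 <1
  x=-4.617: |R|=0.62182 <1
  x=-10.184: |R|=1.00725 >1
  x=-10.179: |R|=1.00706 >1
Interval (-10.0000, 0).

(-10.0000,0); λ=-2 ⇒ h* = (10)/2 = 5.0000.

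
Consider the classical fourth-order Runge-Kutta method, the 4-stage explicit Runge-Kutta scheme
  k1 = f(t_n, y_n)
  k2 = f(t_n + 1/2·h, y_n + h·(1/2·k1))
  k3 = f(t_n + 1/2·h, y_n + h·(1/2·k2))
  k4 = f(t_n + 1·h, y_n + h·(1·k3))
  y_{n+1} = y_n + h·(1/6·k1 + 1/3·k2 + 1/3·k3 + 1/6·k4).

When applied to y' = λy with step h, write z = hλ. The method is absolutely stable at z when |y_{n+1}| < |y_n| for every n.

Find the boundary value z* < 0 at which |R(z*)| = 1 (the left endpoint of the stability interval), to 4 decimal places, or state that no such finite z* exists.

Set f=λy, z=hλ:
  order 4, 4-stage ⇒ R(z)=1+z+z^2/2+z^3/6+z^4/24
  (e.g. R(-0.45)=0.63777, |R|=0.63777)

Solve |R(x)|<1 on ℝ⁻.
x=-0.45: |R|=0.6378
|R(-2.23)|=0.4386 |R(-1.79)|=0.2839 |R(-1.43)|=0.2793
Bisect:
  x_lo=-3.3013 |R|=2.1006  x_hi=-0.1717 |R|=0.8422
  mid=-1.73652 |R|=0.27737 →hi
  mid=-2.51893 |R|=0.66726 →hi
  mid=-2.91013 |R|=1.20512 →lo
  mid=-2.71453 |R|=0.89845 →hi
  mid=-2.81233 |R|=1.04153 →lo
  mid=-2.76343 |R|=0.96753 →hi
  mid=-2.78788 |R|=1.00391 →lo
  mid=-2.77566 |R|=0.98557 →hi
  mid=-2.78177 |R|=0.99470 →hi
  ...
  [-2.78540,-2.78521] ⇒ x*=-2.7853
So |R|<1 on (-2.7853, 0).

left endpoint -2.7853.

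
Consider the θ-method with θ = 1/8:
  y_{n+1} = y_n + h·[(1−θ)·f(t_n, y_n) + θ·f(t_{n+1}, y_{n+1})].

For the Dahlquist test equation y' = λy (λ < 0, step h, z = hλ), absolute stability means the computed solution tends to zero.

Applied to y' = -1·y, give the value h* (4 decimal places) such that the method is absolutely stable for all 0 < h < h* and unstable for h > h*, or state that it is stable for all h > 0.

On y'=λy, z=hλ:
  y_{n+1} = y_n + z·[7/8·y_n + 1/8·y_{n+1}] ⇒ (1 − 1/8z)y_{n+1} = (1 + 7/8z)y_n
  ⇒ R(z) = (1 + 7/8z)/(1 − 1/8z).

Need |R(x)|<1, x<0.
x=-1.76: |R|=0.4426
R=−1: 1+7/8x = −1+1/8x ⇒ -3/4x=2 ⇒ x=2/(-3/4)=-2.6667
Confirm numerically:
  x=-2.069: |R|=0.64386 <1
  x=-1.737: |R|=0.42713 <1
  x=-1.305: |R|=0.12198 <1
  x=-3.164: |R|=1.26729 >1
  x=-3.029: |R|=1.19712 >1
  x=-2.931: |R|=1.14509 >1
So |R|<1 on (-2.6667, 0).

(-2.6667,0); λ=-1 ⇒ h* = (8/3)/1 = 2.6667.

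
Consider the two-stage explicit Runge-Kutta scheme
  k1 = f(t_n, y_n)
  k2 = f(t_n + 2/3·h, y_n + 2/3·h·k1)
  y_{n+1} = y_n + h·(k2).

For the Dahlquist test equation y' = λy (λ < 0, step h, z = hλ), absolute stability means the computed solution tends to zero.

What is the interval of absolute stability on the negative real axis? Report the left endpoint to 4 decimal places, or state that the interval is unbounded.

z∈(-1.5000,0).

Test eqn y'=λy, z=hλ:
  k1=λy_n ⇒ h·k1=z·y_n;  k2=λ(1+2/3z)y_n ⇒ h·k2=z(1+2/3z)y_n
  y_{n+1}/y_n = 1 + z(1+2/3z) = 1 + z + 2/3z²
  ⇒ R(z) = 1 + z + 2/3z².

Boundary: |R(x)|=1, x<0.
x=-1.16: |R|=0.7371
R=1: x+2/3x²=0 ⇒ x=−3/2=-1.5000; min R=1−1/(4·2/3)=0.6250>−1
Confirm numerically:
  x=-1.379: |R|=0.88876 <1
  x=-1.238: |R|=0.78376 <1
  x=-1.043: |R|=0.68223 <1
  x=-0.838: |R|=0.63016 <1
  x=-2.002: |R|=1.67000 >1
  x=-1.977: |R|=1.62869 >1
  x=-1.664: |R|=1.18193 >1
So |R|<1 on (-1.5000, 0).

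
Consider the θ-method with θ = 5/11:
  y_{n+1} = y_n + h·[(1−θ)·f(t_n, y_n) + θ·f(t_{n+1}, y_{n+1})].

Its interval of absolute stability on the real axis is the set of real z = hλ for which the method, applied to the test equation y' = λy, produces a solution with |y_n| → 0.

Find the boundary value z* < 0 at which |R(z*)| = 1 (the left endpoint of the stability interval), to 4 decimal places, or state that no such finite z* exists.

z* = -22.0000.

Set f=λy, z=hλ:
  y_{n+1} = y_n + z·[6/11·y_n + 5/11·y_{n+1}] ⇒ (1 − 5/11z)y_{n+1} = (1 + 6/11z)y_n
  R(z) = (1 + 6/11z)/(1 − 5/11z).

Find x<0 with |R(x)|<1.
x=-0.63: |R|=0.5102
R=−1: 1+6/11x = −1+5/11x ⇒ -1/11x=2 ⇒ x=2/(-1/11)=-22.0000
Confirm numerically:
  x=-18.122: |R|=0.96183 <1
  x=-11.911: |R|=0.85701 <1
  x=-11.171: |R|=0.83802 <1
  x=-11.023: |R|=0.83397 <1
  x=-22.438: |R|=1.00356 >1
  x=-22.275: |R|=1.00225 >1
  x=-22.043: |R|=1.00035 >1
So |R|<1 on (-22.0000, 0).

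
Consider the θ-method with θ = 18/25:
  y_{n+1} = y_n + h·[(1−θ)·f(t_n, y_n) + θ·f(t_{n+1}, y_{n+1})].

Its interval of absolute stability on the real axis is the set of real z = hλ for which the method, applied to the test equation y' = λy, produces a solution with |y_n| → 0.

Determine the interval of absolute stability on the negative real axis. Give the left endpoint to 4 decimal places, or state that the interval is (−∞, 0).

Set f=λy, z=hλ:
  y_{n+1} = y_n + z·[7/25·y_n + 18/25·y_{n+1}] ⇒ (1 − 18/25z)y_{n+1} = (1 + 7/25z)y_n
  Hence R(z) = (1 + 7/25z)/(1 − 18/25z).

Need |R(x)|<1, x<0.
x=-1.07: |R|=0.3956
x=-2: |R|=0.1803
x=-10: |R|=0.2195
x=-100: |R|=0.3699
θ=18/25≥1/2 ⇒ |1+7/25x|<|1−18/25x| ∀x<0 ⇒ unbounded interval.

interval (−∞, 0).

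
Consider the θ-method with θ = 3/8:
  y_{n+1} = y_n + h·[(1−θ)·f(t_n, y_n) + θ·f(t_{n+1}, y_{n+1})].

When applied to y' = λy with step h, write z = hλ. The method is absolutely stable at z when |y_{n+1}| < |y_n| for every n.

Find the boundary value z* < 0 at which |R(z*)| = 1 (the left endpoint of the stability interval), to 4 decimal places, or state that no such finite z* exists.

left endpoint -8.0000.

On y'=λy, z=hλ:
  y_{n+1} = y_n + z·[5/8·y_n + 3/8·y_{n+1}] ⇒ (1 − 3/8z)y_{n+1} = (1 + 5/8z)y_n
  R(z) = (1 + 5/8z)/(1 − 3/8z).

Find x<0 with |R(x)|<1.
x=-0.92: |R|=0.3160
R=−1: 1+5/8x = −1+3/8x ⇒ -1/4x=2 ⇒ x=2/(-1/4)=-8.0000
Confirm numerically:
  x=-7.810: |R|=0.98791 <1
  x=-7.565: |R|=0.97166 <1
  x=-5.704: |R|=0.81714 <1
  x=-8.450: |R|=1.02699 >1
  x=-8.423: |R|=1.02543 >1
So |R|<1 on (-8.0000, 0).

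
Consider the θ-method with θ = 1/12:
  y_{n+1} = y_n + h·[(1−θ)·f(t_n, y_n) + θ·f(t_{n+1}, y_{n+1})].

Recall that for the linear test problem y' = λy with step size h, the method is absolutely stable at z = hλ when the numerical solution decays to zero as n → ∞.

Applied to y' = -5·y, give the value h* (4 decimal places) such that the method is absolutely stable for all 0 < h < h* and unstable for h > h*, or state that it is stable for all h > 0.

Test eqn y'=λy, z=hλ:
  y_{n+1} = y_n + z·[11/12·y_n + 1/12·y_{n+1}] ⇒ (1 − 1/12z)y_{n+1} = (1 + 11/12z)y_n
  Hence R(z) = (1 + 11/12z)/(1 − 1/12z).

Need |R(x)|<1, x<0.
x=-1.03: |R|=0.0514
R=−1: 1+11/12x = −1+1/12x ⇒ -5/6x=2 ⇒ x=2/(-5/6)=-2.4000
Confirm numerically:
  x=-2.107: |R|=0.79230 <1
  x=-2.100: |R|=0.78723 <1
  x=-1.542: |R|=0.36642 <1
  x=-1.317: |R|=0.18675 <1
  x=-2.902: |R|=1.33687 >1
  x=-2.901: |R|=1.33622 >1
  x=-2.478: |R|=1.05387 >1
Stable set (-2.4000, 0).

(-2.4000,0); λ=-5 ⇒ h* = (12/5)/5 = 0.4800.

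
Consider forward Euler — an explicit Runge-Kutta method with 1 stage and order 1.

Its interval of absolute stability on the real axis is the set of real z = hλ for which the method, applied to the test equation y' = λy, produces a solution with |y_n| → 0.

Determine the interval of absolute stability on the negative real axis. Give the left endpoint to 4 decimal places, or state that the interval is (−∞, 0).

(-2.0000, 0).

With y'=λy (z=hλ):
  order 1, 1-stage ⇒ R(z)=1+z
  (e.g. R(-1.37)=-0.37000, |R|=0.37000)

Boundary: |R(x)|=1, x<0.
x=-1.37: |R|=0.3700
|R(-2.12)|=1.1200 |R(-2.01)|=1.0100 |R(-1.93)|=0.9300
Bisect:
  x_lo=-2.5112 |R|=1.5112  x_hi=-0.3754 |R|=0.6246
  mid=-1.44331 |R|=0.44331 →hi
  mid=-1.97727 |R|=0.97727 →hi
  mid=-2.24425 |R|=1.24425 →lo
  mid=-2.11076 |R|=1.11076 →lo
  mid=-2.04402 |R|=1.04402 →lo
  mid=-2.01064 |R|=1.01064 →lo
  mid=-1.99396 |R|=0.99396 →hi
  mid=-2.00230 |R|=1.00230 →lo
  mid=-1.99813 |R|=0.99813 →hi
  mid=-2.00021 |R|=1.00021 →lo
  ...
  [-2.00008,-1.99995] ⇒ x*=-2.0000
So |R|<1 on (-2.0000, 0).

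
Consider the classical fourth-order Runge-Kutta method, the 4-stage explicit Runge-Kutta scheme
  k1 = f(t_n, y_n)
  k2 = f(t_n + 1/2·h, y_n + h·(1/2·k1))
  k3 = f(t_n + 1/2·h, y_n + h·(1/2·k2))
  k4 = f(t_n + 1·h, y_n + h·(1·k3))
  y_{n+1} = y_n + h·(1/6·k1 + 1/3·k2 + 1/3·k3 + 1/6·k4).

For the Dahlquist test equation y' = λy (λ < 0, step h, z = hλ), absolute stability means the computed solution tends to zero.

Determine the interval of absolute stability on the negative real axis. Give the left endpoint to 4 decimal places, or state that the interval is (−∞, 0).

(-2.7853, 0).

With y'=λy (z=hλ):
  order 4, 4-stage ⇒ R(z)=1+z+z^2/2+z^3/6+z^4/24
  (e.g. R(-1.58)=0.27048, |R|=0.27048)

Boundary: |R(x)|=1, x<0.
x=-1.58: |R|=0.2705
|R(-2.67)|=0.8396 |R(-2.04)|=0.3475 |R(-1.83)|=0.2903
Bisect:
  x_lo=-3.1653 |R|=1.7412  x_hi=-0.3512 |R|=0.7039
  mid=-1.75826 |R|=0.27976 →hi
  mid=-2.46176 |R|=0.61217 →hi
  mid=-2.81352 |R|=1.04339 →lo
  mid=-2.63764 |R|=0.79927 →hi
  mid=-2.72558 |R|=0.91364 →hi
  mid=-2.76955 |R|=0.97652 →hi
  mid=-2.79153 |R|=1.00945 →lo
  mid=-2.78054 |R|=0.99286 →hi
  ...
  [-2.78535,-2.78518] ⇒ x*=-2.7853
Interval (-2.7853, 0).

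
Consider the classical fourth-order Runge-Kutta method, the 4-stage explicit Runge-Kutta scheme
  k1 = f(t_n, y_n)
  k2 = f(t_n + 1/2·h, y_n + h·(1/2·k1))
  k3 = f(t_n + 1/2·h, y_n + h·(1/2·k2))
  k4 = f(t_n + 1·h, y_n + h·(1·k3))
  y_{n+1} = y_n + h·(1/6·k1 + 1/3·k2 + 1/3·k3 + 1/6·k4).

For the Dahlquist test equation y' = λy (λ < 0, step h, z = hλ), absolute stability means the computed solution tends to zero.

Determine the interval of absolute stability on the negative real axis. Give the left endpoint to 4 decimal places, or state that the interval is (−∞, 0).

On y'=λy, z=hλ:
  order 4, 4-stage ⇒ R(z)=1+z+z^2/2+z^3/6+z^4/24
  (e.g. R(-1.68)=0.27284, |R|=0.27284)

Find x<0 with |R(x)|<1.
x=-1.68: |R|=0.2728
|R(-3.12)|=1.6336 |R(-0.97)|=0.3852 |R(-0.63)|=0.5333
Bisect:
  x_lo=-3.2072 |R|=1.8461  x_hi=-0.2198 |R|=0.8026
  mid=-1.71352 |R|=0.27524 →hi
  mid=-2.46036 |R|=0.61088 →hi
  mid=-2.83378 |R|=1.07559 →lo
  mid=-2.64707 |R|=0.81083 →hi
  mid=-2.74042 |R|=0.93443 →hi
  mid=-2.78710 |R|=1.00273 →lo
  mid=-2.76376 |R|=0.96802 →hi
  ...
  [-2.78546,-2.78528] ⇒ x*=-2.7853
Interval (-2.7853, 0).

z∈(-2.7853,0).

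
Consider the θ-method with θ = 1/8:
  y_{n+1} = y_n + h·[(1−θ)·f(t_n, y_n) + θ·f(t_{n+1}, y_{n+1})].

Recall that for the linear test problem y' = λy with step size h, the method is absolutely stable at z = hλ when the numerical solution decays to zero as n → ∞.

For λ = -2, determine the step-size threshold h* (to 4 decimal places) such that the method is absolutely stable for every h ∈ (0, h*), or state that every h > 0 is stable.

Set f=λy, z=hλ:
  y_{n+1} = y_n + z·[7/8·y_n + 1/8·y_{n+1}] ⇒ (1 − 1/8z)y_{n+1} = (1 + 7/8z)y_n
  R(z) = (1 + 7/8z)/(1 − 1/8z).

Need |R(x)|<1, x<0.
x=-1.43: |R|=0.2131
R=−1: 1+7/8x = −1+1/8x ⇒ -3/4x=2 ⇒ x=2/(-3/4)=-2.6667
Confirm numerically:
  x=-1.904: |R|=0.53796 <1
  x=-1.468: |R|=0.24039 <1
  x=-1.323: |R|=0.13526 <1
  x=-1.208: |R|=0.04952 <1
  x=-3.257: |R|=1.31465 >1
  x=-3.051: |R|=1.20867 >1
  x=-2.889: |R|=1.12251 >1
Stable set (-2.6667, 0).

(-2.6667,0); λ=-2 ⇒ h* = (8/3)/2 = 1.3333.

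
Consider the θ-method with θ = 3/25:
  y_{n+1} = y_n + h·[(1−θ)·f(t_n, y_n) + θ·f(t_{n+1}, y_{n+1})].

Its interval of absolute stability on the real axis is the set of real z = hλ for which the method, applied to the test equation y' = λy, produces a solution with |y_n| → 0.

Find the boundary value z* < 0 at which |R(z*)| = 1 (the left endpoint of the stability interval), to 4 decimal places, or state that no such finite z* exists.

z* = -2.6316.

Set f=λy, z=hλ:
  y_{n+1} = y_n + z·[22/25·y_n + 3/25·y_{n+1}] ⇒ (1 − 3/25z)y_{n+1} = (1 + 22/25z)y_n
  Hence R(z) = (1 + 22/25z)/(1 − 3/25z).

Solve |R(x)|<1 on ℝ⁻.
x=-1.2: |R|=0.0490
R=−1: 1+22/25x = −1+3/25x ⇒ -19/25x=2 ⇒ x=2/(-19/25)=-2.6316
Confirm numerically:
  x=-1.921: |R|=0.56113 <1
  x=-1.862: |R|=0.52194 <1
  x=-1.384: |R|=0.18688 <1
  x=-1.168: |R|=0.02442 <1
  x=-2.993: |R|=1.20210 >1
  x=-2.740: |R|=1.06201 >1
  x=-2.706: |R|=1.04270 >1
So |R|<1 on (-2.6316, 0).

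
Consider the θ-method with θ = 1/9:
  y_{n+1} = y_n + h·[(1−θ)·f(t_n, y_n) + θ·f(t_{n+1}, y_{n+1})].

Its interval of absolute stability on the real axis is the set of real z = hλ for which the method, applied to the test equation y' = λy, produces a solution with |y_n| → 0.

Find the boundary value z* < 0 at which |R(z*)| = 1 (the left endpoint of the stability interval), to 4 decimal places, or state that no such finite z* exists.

left endpoint -2.5714.

With y'=λy (z=hλ):
  y_{n+1} = y_n + z·[8/9·y_n + 1/9·y_{n+1}] ⇒ (1 − 1/9z)y_{n+1} = (1 + 8/9z)y_n
  ⇒ R(z) = (1 + 8/9z)/(1 − 1/9z).

Need |R(x)|<1, x<0.
x=-0.62: |R|=0.4200
R=−1: 1+8/9x = −1+1/9x ⇒ -7/9x=2 ⇒ x=2/(-7/9)=-2.5714
Confirm numerically:
  x=-2.027: |R|=0.65439 <1
  x=-1.807: |R|=0.50486 <1
  x=-1.159: |R|=0.02677 <1
  x=-2.921: |R|=1.20527 >1
  x=-2.770: |R|=1.11810 >1
Stable set (-2.5714, 0).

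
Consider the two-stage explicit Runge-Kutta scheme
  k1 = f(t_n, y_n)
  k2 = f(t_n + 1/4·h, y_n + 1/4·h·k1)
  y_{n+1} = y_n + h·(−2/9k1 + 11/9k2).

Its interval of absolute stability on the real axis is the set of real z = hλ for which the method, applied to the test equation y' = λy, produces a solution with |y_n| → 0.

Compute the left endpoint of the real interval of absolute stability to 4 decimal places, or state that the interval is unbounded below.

On y'=λy, z=hλ:
  k1=λy_n ⇒ h·k1=z·y_n;  k2=λ(1+1/4z)y_n ⇒ h·k2=z(1+1/4z)y_n
  y_{n+1}/y_n = 1 − 2/9z + 11/9z(1+1/4z) = 1 + z + 11/36z²
  R(z) = 1 + z + 11/36z².

Find x<0 with |R(x)|<1.
x=-1.12: |R|=0.2633
R=1: x+11/36x²=0 ⇒ x=−36/11=-3.2727; min R=1−1/(4·11/36)=0.1818>−1
Confirm numerically:
  x=-2.947: |R|=0.70669 <1
  x=-2.596: |R|=0.46320 <1
  x=-2.223: |R|=0.28697 <1
  x=-1.506: |R|=0.18701 <1
  x=-3.786: |R|=1.59377 >1
  x=-3.431: |R|=1.16593 >1
So |R|<1 on (-3.2727, 0).

z* = -3.2727.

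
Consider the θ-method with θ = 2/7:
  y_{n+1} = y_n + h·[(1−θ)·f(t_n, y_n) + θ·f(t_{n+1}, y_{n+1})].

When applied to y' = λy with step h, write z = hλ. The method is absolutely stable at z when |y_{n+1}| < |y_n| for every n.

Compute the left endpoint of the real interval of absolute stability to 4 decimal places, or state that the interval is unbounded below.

Set f=λy, z=hλ:
  y_{n+1} = y_n + z·[5/7·y_n + 2/7·y_{n+1}] ⇒ (1 − 2/7z)y_{n+1} = (1 + 5/7z)y_n
  R(z) = (1 + 5/7z)/(1 − 2/7z).

Need |R(x)|<1, x<0.
x=-1.25: |R|=0.0789
R=−1: 1+5/7x = −1+2/7x ⇒ -3/7x=2 ⇒ x=2/(-3/7)=-4.6667
Confirm numerically:
  x=-4.564: |R|=0.98090 <1
  x=-2.928: |R|=0.59428 <1
  x=-2.342: |R|=0.40312 <1
  x=-5.191: |R|=1.09050 >1
  x=-5.083: |R|=1.07276 >1
  x=-4.960: |R|=1.05201 >1
So |R|<1 on (-4.6667, 0).

z* = -4.6667.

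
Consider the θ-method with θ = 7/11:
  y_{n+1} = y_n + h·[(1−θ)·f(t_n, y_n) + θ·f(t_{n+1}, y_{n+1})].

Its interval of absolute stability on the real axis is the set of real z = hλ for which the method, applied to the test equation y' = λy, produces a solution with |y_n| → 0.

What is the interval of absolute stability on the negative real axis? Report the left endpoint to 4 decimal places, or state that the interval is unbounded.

With y'=λy (z=hλ):
  y_{n+1} = y_n + z·[4/11·y_n + 7/11·y_{n+1}] ⇒ (1 − 7/11z)y_{n+1} = (1 + 4/11z)y_n
  ⇒ R(z) = (1 + 4/11z)/(1 − 7/11z).

Find x<0 with |R(x)|<1.
x=-1.13: |R|=0.3427
x=-2: |R|=0.1200
x=-10: |R|=0.3580
x=-100: |R|=0.5471
θ=7/11≥1/2 ⇒ |1+4/11x|<|1−7/11x| ∀x<0 ⇒ stable on all of ℝ⁻.

(−∞, 0) — no finite endpoint.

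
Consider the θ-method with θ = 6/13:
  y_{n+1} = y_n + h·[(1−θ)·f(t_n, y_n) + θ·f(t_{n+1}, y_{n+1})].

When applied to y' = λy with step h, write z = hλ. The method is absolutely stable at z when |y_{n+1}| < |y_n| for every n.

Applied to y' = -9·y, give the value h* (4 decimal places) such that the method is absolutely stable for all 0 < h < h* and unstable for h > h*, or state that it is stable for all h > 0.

Test eqn y'=λy, z=hλ:
  y_{n+1} = y_n + z·[7/13·y_n + 6/13·y_{n+1}] ⇒ (1 − 6/13z)y_{n+1} = (1 + 7/13z)y_n
  Hence R(z) = (1 + 7/13z)/(1 − 6/13z).

Boundary: |R(x)|=1, x<0.
x=-1.63: |R|=0.0698
R=−1: 1+7/13x = −1+6/13x ⇒ -1/13x=2 ⇒ x=2/(-1/13)=-26.0000
Confirm numerically:
  x=-16.647: |R|=0.91714 <1
  x=-15.999: |R|=0.90824 <1
  x=-10.549: |R|=0.79748 <1
  x=-26.522: |R|=1.00303 >1
  x=-26.496: |R|=1.00288 >1
  x=-26.431: |R|=1.00251 >1
Interval (-26.0000, 0).

(-26.0000,0); λ=-9 ⇒ h* = (26)/9 = 2.8889.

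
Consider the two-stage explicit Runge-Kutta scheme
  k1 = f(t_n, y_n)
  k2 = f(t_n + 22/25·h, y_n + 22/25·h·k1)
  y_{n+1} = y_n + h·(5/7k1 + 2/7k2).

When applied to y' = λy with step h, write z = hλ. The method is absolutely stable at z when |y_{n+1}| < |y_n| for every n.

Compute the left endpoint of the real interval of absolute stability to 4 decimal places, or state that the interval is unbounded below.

On y'=λy, z=hλ:
  k1=λy_n ⇒ h·k1=z·y_n;  k2=λ(1+22/25z)y_n ⇒ h·k2=z(1+22/25z)y_n
  y_{n+1}/y_n = 1 + 5/7z + 2/7z(1+22/25z) = 1 + z + 44/175z²
  R(z) = 1 + z + 44/175z².

Find x<0 with |R(x)|<1.
x=-0.32: |R|=0.7057
R=1: x+44/175x²=0 ⇒ x=−175/44=-3.9773; min R=1−1/(4·44/175)=0.0057>−1
Confirm numerically:
  x=-3.749: |R|=0.78483 <1
  x=-3.622: |R|=0.67646 <1
  x=-2.830: |R|=0.18367 <1
  x=-4.430: |R|=1.50426 >1
  x=-4.338: |R|=1.39344 >1
  x=-4.212: |R|=1.24858 >1
So |R|<1 on (-3.9773, 0).

z* = -3.9773.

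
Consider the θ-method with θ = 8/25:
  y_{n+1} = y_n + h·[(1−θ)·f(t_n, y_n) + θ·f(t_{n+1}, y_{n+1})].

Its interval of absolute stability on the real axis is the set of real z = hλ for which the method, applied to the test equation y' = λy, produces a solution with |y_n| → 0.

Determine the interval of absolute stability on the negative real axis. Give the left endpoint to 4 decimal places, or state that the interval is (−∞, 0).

(-5.5556, 0).

Set f=λy, z=hλ:
  y_{n+1} = y_n + z·[17/25·y_n + 8/25·y_{n+1}] ⇒ (1 − 8/25z)y_{n+1} = (1 + 17/25z)y_n
  R(z) = (1 + 17/25z)/(1 − 8/25z).

Solve |R(x)|<1 on ℝ⁻.
x=-0.92: |R|=0.2892
R=−1: 1+17/25x = −1+8/25x ⇒ -9/25x=2 ⇒ x=2/(-9/25)=-5.5556
Confirm numerically:
  x=-5.418: |R|=0.98189 <1
  x=-4.869: |R|=0.90338 <1
  x=-3.943: |R|=0.74333 <1
  x=-3.690: |R|=0.69204 <1
  x=-6.109: |R|=1.06743 >1
  x=-5.945: |R|=1.04830 >1
  x=-5.927: |R|=1.04616 >1
So |R|<1 on (-5.5556, 0).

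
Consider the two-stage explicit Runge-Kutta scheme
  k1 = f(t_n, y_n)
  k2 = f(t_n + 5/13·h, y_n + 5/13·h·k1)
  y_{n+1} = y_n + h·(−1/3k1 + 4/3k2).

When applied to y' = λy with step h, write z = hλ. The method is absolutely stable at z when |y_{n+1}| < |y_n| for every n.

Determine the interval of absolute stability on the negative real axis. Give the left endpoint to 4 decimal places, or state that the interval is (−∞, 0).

On y'=λy, z=hλ:
  k1=λy_n ⇒ h·k1=z·y_n;  k2=λ(1+5/13z)y_n ⇒ h·k2=z(1+5/13z)y_n
  y_{n+1}/y_n = 1 − 1/3z + 4/3z(1+5/13z) = 1 + z + 20/39z²
  Hence R(z) = 1 + z + 20/39z².

Need |R(x)|<1, x<0.
x=-1.35: |R|=0.5846
R=1: x+20/39x²=0 ⇒ x=−39/20=-1.9500; min R=1−1/(4·20/39)=0.5125>−1
Confirm numerically:
  x=-1.800: |R|=0.86154 <1
  x=-1.063: |R|=0.51647 <1
  x=-0.878: |R|=0.51733 <1
  x=-2.339: |R|=1.46660 >1
  x=-2.278: |R|=1.38317 >1
So |R|<1 on (-1.9500, 0).

z∈(-1.9500,0).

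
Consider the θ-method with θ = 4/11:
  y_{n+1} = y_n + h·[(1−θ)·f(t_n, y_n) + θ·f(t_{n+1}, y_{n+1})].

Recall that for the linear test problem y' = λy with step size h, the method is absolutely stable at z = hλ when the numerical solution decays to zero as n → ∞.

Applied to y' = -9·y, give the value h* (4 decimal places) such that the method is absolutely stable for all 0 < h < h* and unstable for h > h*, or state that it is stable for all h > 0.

With y'=λy (z=hλ):
  y_{n+1} = y_n + z·[7/11·y_n + 4/11·y_{n+1}] ⇒ (1 − 4/11z)y_{n+1} = (1 + 7/11z)y_n
  Hence R(z) = (1 + 7/11z)/(1 − 4/11z).

Need |R(x)|<1, x<0.
x=-0.56: |R|=0.5347
R=−1: 1+7/11x = −1+4/11x ⇒ -3/11x=2 ⇒ x=2/(-3/11)=-7.3333
Confirm numerically:
  x=-5.510: |R|=0.83444 <1
  x=-3.301: |R|=0.50021 <1
  x=-3.194: |R|=0.47771 <1
  x=-3.103: |R|=0.45793 <1
  x=-7.819: |R|=1.03446 >1
  x=-7.424: |R|=1.00668 >1
Stable set (-7.3333, 0).

(-7.3333,0); λ=-9 ⇒ h* = (22/3)/9 = 0.8148.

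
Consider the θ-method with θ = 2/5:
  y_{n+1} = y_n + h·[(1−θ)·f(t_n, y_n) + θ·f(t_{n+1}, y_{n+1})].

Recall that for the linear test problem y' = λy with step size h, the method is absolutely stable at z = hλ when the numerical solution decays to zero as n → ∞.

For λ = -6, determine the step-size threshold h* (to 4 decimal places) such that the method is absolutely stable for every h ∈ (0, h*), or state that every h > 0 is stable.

(-10.0000,0); λ=-6 ⇒ h* = (10)/6 = 1.6667.

Set f=λy, z=hλ:
  y_{n+1} = y_n + z·[3/5·y_n + 2/5·y_{n+1}] ⇒ (1 − 2/5z)y_{n+1} = (1 + 3/5z)y_n
  ⇒ R(z) = (1 + 3/5z)/(1 − 2/5z).

Need |R(x)|<1, x<0.
x=-1.04: |R|=0.2655
R=−1: 1+3/5x = −1+2/5x ⇒ -1/5x=2 ⇒ x=2/(-1/5)=-10.0000
Confirm numerically:
  x=-8.514: |R|=0.93254 <1
  x=-7.671: |R|=0.88551 <1
  x=-5.826: |R|=0.74934 <1
  x=-4.104: |R|=0.55360 <1
  x=-10.239: |R|=1.00938 >1
  x=-10.124: |R|=1.00491 >1
  x=-10.120: |R|=1.00475 >1
So |R|<1 on (-10.0000, 0).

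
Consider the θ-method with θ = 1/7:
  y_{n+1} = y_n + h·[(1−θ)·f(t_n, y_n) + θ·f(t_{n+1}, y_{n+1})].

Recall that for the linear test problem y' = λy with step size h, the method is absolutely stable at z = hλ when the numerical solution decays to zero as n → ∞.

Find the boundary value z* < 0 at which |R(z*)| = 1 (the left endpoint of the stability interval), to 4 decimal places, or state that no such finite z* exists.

Set f=λy, z=hλ:
  y_{n+1} = y_n + z·[6/7·y_n + 1/7·y_{n+1}] ⇒ (1 − 1/7z)y_{n+1} = (1 + 6/7z)y_n
  R(z) = (1 + 6/7z)/(1 − 1/7z).

Boundary: |R(x)|=1, x<0.
x=-1.62: |R|=0.3155
R=−1: 1+6/7x = −1+1/7x ⇒ -5/7x=2 ⇒ x=2/(-5/7)=-2.8000
Confirm numerically:
  x=-2.264: |R|=0.71071 <1
  x=-2.002: |R|=0.55677 <1
  x=-1.174: |R|=0.00538 <1
  x=-1.173: |R|=0.00465 <1
  x=-3.264: |R|=1.22603 >1
  x=-3.229: |R|=1.20970 >1
  x=-2.971: |R|=1.08575 >1
So |R|<1 on (-2.8000, 0).

left endpoint -2.8000.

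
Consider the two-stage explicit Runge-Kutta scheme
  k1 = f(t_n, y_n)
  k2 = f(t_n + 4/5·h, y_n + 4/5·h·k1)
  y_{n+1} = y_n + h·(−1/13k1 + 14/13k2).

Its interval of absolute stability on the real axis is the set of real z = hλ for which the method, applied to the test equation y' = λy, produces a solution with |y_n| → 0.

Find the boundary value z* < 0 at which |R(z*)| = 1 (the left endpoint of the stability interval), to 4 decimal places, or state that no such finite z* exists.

Set f=λy, z=hλ:
  k1=λy_n ⇒ h·k1=z·y_n;  k2=λ(1+4/5z)y_n ⇒ h·k2=z(1+4/5z)y_n
  y_{n+1}/y_n = 1 − 1/13z + 14/13z(1+4/5z) = 1 + z + 56/65z²
  R(z) = 1 + z + 56/65z².

Boundary: |R(x)|=1, x<0.
x=-0.98: |R|=0.8474
R=1: x+56/65x²=0 ⇒ x=−65/56=-1.1607; min R=1−1/(4·56/65)=0.7098>−1
Confirm numerically:
  x=-1.088: |R|=0.93184 <1
  x=-0.844: |R|=0.76970 <1
  x=-0.732: |R|=0.72963 <1
  x=-0.681: |R|=0.71855 <1
  x=-1.750: |R|=1.88846 >1
  x=-1.625: |R|=1.65000 >1
  x=-1.611: |R|=1.62497 >1
Interval (-1.1607, 0).

left endpoint -1.1607.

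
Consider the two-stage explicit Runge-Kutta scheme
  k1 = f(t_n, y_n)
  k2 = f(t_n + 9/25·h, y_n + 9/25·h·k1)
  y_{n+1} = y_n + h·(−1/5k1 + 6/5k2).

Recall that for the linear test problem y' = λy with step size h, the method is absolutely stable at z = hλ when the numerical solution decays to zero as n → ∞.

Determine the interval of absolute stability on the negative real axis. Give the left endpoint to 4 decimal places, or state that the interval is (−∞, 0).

Set f=λy, z=hλ:
  k1=λy_n ⇒ h·k1=z·y_n;  k2=λ(1+9/25z)y_n ⇒ h·k2=z(1+9/25z)y_n
  y_{n+1}/y_n = 1 − 1/5z + 6/5z(1+9/25z) = 1 + z + 54/125z²
  ⇒ R(z) = 1 + z + 54/125z².

Find x<0 with |R(x)|<1.
x=-0.98: |R|=0.4349
R=1: x+54/125x²=0 ⇒ x=−125/54=-2.3148; min R=1−1/(4·54/125)=0.4213>−1
Confirm numerically:
  x=-1.552: |R|=0.48856 <1
  x=-1.493: |R|=0.46995 <1
  x=-1.252: |R|=0.42516 <1
  x=-0.931: |R|=0.44344 <1
  x=-2.807: |R|=1.59684 >1
  x=-2.552: |R|=1.26149 >1
Stable set (-2.3148, 0).

z∈(-2.3148,0).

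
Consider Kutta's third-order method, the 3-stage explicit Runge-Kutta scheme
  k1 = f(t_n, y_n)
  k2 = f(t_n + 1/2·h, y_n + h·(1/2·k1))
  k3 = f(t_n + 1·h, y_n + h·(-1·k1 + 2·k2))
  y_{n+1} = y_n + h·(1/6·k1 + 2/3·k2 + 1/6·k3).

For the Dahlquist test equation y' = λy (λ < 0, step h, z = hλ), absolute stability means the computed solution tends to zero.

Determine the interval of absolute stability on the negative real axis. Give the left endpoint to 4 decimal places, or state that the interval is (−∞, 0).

Test eqn y'=λy, z=hλ:
  order 3, 3-stage ⇒ R(z)=1+z+z^2/2+z^3/6
  (e.g. R(-1.67)=-0.05179, |R|=0.05179)

Solve |R(x)|<1 on ℝ⁻.
x=-1.67: |R|=0.0518
|R(-2.71)|=1.3550 |R(-1.93)|=0.2657 |R(-0.62)|=0.5325
Bisect:
  x_lo=-2.9023 |R|=1.7652  x_hi=-0.3390 |R|=0.7120
  mid=-1.62065 |R|=0.01684 →hi
  mid=-2.26149 |R|=0.63199 →hi
  mid=-2.58191 |R|=1.11739 →lo
  mid=-2.42170 |R|=0.85645 →hi
  mid=-2.50180 |R|=0.98210 →hi
  mid=-2.54186 |R|=1.04851 →lo
  mid=-2.52183 |R|=1.01500 →lo
  mid=-2.51182 |R|=0.99848 →hi
  ...
  [-2.51276,-2.51260] ⇒ x*=-2.5127
Interval (-2.5127, 0).

z∈(-2.5127,0).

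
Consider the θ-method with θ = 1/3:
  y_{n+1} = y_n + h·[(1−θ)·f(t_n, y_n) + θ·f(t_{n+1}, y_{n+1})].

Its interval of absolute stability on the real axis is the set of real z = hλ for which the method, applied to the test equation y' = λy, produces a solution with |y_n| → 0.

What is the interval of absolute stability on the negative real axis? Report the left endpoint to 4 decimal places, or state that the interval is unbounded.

z∈(-6.0000,0).

Test eqn y'=λy, z=hλ:
  y_{n+1} = y_n + z·[2/3·y_n + 1/3·y_{n+1}] ⇒ (1 − 1/3z)y_{n+1} = (1 + 2/3z)y_n
  so R(z) = (1 + 2/3z)/(1 − 1/3z).

Find x<0 with |R(x)|<1.
x=-1.75: |R|=0.1053
R=−1: 1+2/3x = −1+1/3x ⇒ -1/3x=2 ⇒ x=2/(-1/3)=-6.0000
Confirm numerically:
  x=-5.702: |R|=0.96575 <1
  x=-5.516: |R|=0.94317 <1
  x=-2.889: |R|=0.47173 <1
  x=-6.577: |R|=1.06025 >1
  x=-6.059: |R|=1.00651 >1
So |R|<1 on (-6.0000, 0).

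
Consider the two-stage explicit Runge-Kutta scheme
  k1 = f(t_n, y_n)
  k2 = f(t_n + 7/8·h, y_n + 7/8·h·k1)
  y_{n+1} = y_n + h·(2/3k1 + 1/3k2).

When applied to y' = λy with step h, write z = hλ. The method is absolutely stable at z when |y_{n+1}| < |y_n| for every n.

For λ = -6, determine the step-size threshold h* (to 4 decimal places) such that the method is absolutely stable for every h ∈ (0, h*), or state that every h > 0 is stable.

With y'=λy (z=hλ):
  k1=λy_n ⇒ h·k1=z·y_n;  k2=λ(1+7/8z)y_n ⇒ h·k2=z(1+7/8z)y_n
  y_{n+1}/y_n = 1 + 2/3z + 1/3z(1+7/8z) = 1 + z + 7/24z²
  ⇒ R(z) = 1 + z + 7/24z².

Find x<0 with |R(x)|<1.
x=-1.67: |R|=0.1434
R=1: x+7/24x²=0 ⇒ x=−24/7=-3.4286; min R=1−1/(4·7/24)=0.1429>−1
Confirm numerically:
  x=-2.247: |R|=0.22563 <1
  x=-1.853: |R|=0.14847 <1
  x=-1.670: |R|=0.14343 <1
  x=-4.022: |R|=1.69614 >1
  x=-3.740: |R|=1.33972 >1
Interval (-3.4286, 0).

(-3.4286,0); λ=-6 ⇒ h* = (24/7)/6 = 0.5714.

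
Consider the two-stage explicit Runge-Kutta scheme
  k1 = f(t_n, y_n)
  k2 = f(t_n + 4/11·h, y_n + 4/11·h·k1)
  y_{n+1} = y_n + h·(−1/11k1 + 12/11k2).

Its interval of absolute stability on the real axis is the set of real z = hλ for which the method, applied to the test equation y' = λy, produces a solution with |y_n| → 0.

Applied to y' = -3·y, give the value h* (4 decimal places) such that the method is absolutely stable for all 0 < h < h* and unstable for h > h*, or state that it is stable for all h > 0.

Test eqn y'=λy, z=hλ:
  k1=λy_n ⇒ h·k1=z·y_n;  k2=λ(1+4/11z)y_n ⇒ h·k2=z(1+4/11z)y_n
  y_{n+1}/y_n = 1 − 1/11z + 12/11z(1+4/11z) = 1 + z + 48/121z²
  so R(z) = 1 + z + 48/121z².

Boundary: |R(x)|=1, x<0.
x=-1.48: |R|=0.3889
R=1: x+48/121x²=0 ⇒ x=−121/48=-2.5208; min R=1−1/(4·48/121)=0.3698>−1
Confirm numerically:
  x=-2.432: |R|=0.91430 <1
  x=-2.412: |R|=0.89587 <1
  x=-1.301: |R|=0.37045 <1
  x=-2.849: |R|=1.37089 >1
  x=-2.841: |R|=1.36083 >1
  x=-2.588: |R|=1.06896 >1
Interval (-2.5208, 0).

(-2.5208,0); λ=-3 ⇒ h* = (121/48)/3 = 0.8403.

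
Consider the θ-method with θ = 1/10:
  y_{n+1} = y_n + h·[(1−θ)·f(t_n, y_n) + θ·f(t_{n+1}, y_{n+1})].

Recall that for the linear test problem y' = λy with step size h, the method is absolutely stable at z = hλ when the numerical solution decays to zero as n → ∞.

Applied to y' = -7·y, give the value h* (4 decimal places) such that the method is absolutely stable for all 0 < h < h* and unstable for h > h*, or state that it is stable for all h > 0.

Set f=λy, z=hλ:
  y_{n+1} = y_n + z·[9/10·y_n + 1/10·y_{n+1}] ⇒ (1 − 1/10z)y_{n+1} = (1 + 9/10z)y_n
  ⇒ R(z) = (1 + 9/10z)/(1 − 1/10z).

Find x<0 with |R(x)|<1.
x=-0.55: |R|=0.4787
R=−1: 1+9/10x = −1+1/10x ⇒ -4/5x=2 ⇒ x=2/(-4/5)=-2.5000
Confirm numerically:
  x=-1.676: |R|=0.43542 <1
  x=-1.565: |R|=0.35322 <1
  x=-1.126: |R|=0.01204 <1
  x=-2.844: |R|=1.21426 >1
  x=-2.757: |R|=1.16117 >1
  x=-2.531: |R|=1.01979 >1
Stable set (-2.5000, 0).

(-2.5000,0); λ=-7 ⇒ h* = (5/2)/7 = 0.3571.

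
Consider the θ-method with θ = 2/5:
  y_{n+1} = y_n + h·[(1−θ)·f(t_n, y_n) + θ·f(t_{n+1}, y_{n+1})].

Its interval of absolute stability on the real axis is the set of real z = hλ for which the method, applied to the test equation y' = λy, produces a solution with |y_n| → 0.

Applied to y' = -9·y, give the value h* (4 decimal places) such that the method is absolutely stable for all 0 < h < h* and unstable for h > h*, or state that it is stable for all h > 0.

On y'=λy, z=hλ:
  y_{n+1} = y_n + z·[3/5·y_n + 2/5·y_{n+1}] ⇒ (1 − 2/5z)y_{n+1} = (1 + 3/5z)y_n
  R(z) = (1 + 3/5z)/(1 − 2/5z).

Solve |R(x)|<1 on ℝ⁻.
x=-0.95: |R|=0.3116
R=−1: 1+3/5x = −1+2/5x ⇒ -1/5x=2 ⇒ x=2/(-1/5)=-10.0000
Confirm numerically:
  x=-6.909: |R|=0.83574 <1
  x=-6.165: |R|=0.77871 <1
  x=-4.039: |R|=0.54420 <1
  x=-10.417: |R|=1.01614 >1
  x=-10.268: |R|=1.01049 >1
  x=-10.173: |R|=1.00683 >1
So |R|<1 on (-10.0000, 0).

(-10.0000,0); λ=-9 ⇒ h* = (10)/9 = 1.1111.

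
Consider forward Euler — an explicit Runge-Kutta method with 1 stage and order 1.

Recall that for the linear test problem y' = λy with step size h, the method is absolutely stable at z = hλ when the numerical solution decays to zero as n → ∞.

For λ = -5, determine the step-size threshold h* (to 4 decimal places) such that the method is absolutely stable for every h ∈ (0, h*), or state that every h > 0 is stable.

With y'=λy (z=hλ):
  order 1, 1-stage ⇒ R(z)=1+z
  (e.g. R(-1.23)=-0.23000, |R|=0.23000)

Find x<0 with |R(x)|<1.
x=-1.23: |R|=0.2300
|R(-1.26)|=0.2600 |R(-0.89)|=0.1100 |R(-0.83)|=0.1700
Bisect:
  x_lo=-2.5897 |R|=1.5897  x_hi=-0.0793 |R|=0.9207
  mid=-1.33453 |R|=0.33453 →hi
  mid=-1.96212 |R|=0.96212 →hi
  mid=-2.27591 |R|=1.27591 →lo
  mid=-2.11901 |R|=1.11901 →lo
  mid=-2.04056 |R|=1.04056 →lo
  mid=-2.00134 |R|=1.00134 →lo
  mid=-1.98173 |R|=0.98173 →hi
  ...
  [-2.00011,-1.99996] ⇒ x*=-2.0000
Interval (-2.0000, 0).

(-2.0000,0); λ=-5 ⇒ h* = 0.4000.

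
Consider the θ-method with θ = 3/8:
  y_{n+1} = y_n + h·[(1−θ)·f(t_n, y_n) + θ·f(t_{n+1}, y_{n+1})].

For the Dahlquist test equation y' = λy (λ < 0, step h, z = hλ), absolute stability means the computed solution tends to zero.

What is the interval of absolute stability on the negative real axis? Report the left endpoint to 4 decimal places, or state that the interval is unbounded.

(-8.0000, 0).

Test eqn y'=λy, z=hλ:
  y_{n+1} = y_n + z·[5/8·y_n + 3/8·y_{n+1}] ⇒ (1 − 3/8z)y_{n+1} = (1 + 5/8z)y_n
  so R(z) = (1 + 5/8z)/(1 − 3/8z).

Need |R(x)|<1, x<0.
x=-1.3: |R|=0.1261
R=−1: 1+5/8x = −1+3/8x ⇒ -1/4x=2 ⇒ x=2/(-1/4)=-8.0000
Confirm numerically:
  x=-6.944: |R|=0.92675 <1
  x=-6.937: |R|=0.92621 <1
  x=-4.273: |R|=0.64196 <1
  x=-3.704: |R|=0.55044 <1
  x=-8.540: |R|=1.03212 >1
  x=-8.527: |R|=1.03139 >1
  x=-8.374: |R|=1.02258 >1
Interval (-8.0000, 0).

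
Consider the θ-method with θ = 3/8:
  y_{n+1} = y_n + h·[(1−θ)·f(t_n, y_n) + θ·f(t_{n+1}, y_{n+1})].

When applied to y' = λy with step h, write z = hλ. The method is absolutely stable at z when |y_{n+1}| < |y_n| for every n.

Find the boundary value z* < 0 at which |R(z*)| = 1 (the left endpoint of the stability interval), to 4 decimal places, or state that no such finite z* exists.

Set f=λy, z=hλ:
  y_{n+1} = y_n + z·[5/8·y_n + 3/8·y_{n+1}] ⇒ (1 − 3/8z)y_{n+1} = (1 + 5/8z)y_n
  so R(z) = (1 + 5/8z)/(1 − 3/8z).

Need |R(x)|<1, x<0.
x=-0.79: |R|=0.3905
R=−1: 1+5/8x = −1+3/8x ⇒ -1/4x=2 ⇒ x=2/(-1/4)=-8.0000
Confirm numerically:
  x=-7.117: |R|=0.93983 <1
  x=-6.871: |R|=0.92108 <1
  x=-4.611: |R|=0.68955 <1
  x=-8.506: |R|=1.03019 >1
  x=-8.067: |R|=1.00416 >1
Interval (-8.0000, 0).

z* = -8.0000.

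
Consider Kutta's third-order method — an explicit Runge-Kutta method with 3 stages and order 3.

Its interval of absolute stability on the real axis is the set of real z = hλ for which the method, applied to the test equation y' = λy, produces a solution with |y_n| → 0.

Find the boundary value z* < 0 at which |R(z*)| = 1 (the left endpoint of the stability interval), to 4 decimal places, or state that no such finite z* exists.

z* = -2.5127.

Set f=λy, z=hλ:
  order 3, 3-stage ⇒ R(z)=1+z+z^2/2+z^3/6
  (e.g. R(-0.59)=0.54982, |R|=0.54982)

Find x<0 with |R(x)|<1.
x=-0.59: |R|=0.5498
|R(-2.57)|=1.0966 |R(-2.01)|=0.3434 |R(-1.5)|=0.0625
Bisect:
  x_lo=-3.0114 |R|=2.0287  x_hi=-0.0595 |R|=0.9422
  mid=-1.53548 |R|=0.04000 →hi
  mid=-2.27345 |R|=0.64758 →hi
  mid=-2.64244 |R|=1.22633 →lo
  mid=-2.45795 |R|=0.91214 →hi
  mid=-2.55019 |R|=1.06264 →lo
  mid=-2.50407 |R|=0.98579 →hi
  mid=-2.52713 |R|=1.02381 →lo
  mid=-2.51560 |R|=1.00470 →lo
  ...
  [-2.51290,-2.51272] ⇒ x*=-2.5127
Stable set (-2.5127, 0).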